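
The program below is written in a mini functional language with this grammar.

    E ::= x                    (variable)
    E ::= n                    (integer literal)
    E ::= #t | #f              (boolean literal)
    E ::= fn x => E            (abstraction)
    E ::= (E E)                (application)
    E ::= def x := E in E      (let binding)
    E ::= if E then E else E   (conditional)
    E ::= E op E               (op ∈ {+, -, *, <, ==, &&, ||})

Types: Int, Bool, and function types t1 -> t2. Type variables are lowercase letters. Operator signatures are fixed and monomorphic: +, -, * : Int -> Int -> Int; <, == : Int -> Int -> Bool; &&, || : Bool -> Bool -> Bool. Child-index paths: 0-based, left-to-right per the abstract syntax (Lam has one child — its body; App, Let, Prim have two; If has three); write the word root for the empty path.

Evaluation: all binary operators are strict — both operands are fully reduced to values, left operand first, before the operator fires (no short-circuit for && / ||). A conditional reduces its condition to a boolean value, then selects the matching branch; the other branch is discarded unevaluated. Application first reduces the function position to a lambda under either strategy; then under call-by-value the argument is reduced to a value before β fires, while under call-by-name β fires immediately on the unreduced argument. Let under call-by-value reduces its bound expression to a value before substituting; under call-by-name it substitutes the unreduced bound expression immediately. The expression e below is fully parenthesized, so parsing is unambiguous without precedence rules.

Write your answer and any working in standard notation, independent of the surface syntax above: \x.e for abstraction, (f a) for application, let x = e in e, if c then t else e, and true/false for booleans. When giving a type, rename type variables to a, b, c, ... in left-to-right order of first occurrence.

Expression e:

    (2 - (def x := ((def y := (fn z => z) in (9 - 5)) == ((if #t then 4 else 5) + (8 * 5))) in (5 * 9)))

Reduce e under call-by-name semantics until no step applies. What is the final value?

Working:
step 0: (2 - (let x = ((let y = (\z.z) in (9 - 5)) == ((if true then 4 else 5) + (8 * 5))) in (5 * 9)))
step 1: [let@1] (2 - (5 * 9))
step 2: [delta@1] (2 - 45)
step 3: [delta@root] -43

Answer: -43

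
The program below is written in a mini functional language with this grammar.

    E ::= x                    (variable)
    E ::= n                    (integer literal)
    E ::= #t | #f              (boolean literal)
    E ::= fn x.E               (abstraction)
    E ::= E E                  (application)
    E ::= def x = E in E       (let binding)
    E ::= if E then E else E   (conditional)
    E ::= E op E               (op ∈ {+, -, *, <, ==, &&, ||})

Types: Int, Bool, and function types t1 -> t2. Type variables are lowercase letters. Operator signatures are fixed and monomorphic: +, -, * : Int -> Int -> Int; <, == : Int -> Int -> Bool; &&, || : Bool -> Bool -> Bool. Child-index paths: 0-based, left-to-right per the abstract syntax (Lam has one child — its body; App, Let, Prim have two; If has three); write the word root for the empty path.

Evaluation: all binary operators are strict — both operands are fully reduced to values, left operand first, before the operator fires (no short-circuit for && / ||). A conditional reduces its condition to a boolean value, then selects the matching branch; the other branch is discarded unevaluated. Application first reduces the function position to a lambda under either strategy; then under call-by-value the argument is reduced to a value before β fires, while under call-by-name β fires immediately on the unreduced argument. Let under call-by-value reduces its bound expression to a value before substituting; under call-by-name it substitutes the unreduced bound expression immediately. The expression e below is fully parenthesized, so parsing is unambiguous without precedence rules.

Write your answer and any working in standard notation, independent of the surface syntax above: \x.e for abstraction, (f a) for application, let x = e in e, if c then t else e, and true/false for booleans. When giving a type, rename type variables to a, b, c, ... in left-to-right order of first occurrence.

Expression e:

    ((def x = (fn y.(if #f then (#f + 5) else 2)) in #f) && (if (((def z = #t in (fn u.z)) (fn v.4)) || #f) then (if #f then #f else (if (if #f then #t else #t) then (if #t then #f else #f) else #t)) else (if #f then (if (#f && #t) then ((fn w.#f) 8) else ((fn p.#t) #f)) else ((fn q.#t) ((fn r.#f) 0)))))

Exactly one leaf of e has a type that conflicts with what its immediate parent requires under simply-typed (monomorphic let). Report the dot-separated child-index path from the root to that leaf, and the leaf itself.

Derivation:
  unify Bool ~ Bool
  unify Bool ~ Int
  FAIL: mismatch Bool ~ Int

Answer: 0.0.0.1.0 : false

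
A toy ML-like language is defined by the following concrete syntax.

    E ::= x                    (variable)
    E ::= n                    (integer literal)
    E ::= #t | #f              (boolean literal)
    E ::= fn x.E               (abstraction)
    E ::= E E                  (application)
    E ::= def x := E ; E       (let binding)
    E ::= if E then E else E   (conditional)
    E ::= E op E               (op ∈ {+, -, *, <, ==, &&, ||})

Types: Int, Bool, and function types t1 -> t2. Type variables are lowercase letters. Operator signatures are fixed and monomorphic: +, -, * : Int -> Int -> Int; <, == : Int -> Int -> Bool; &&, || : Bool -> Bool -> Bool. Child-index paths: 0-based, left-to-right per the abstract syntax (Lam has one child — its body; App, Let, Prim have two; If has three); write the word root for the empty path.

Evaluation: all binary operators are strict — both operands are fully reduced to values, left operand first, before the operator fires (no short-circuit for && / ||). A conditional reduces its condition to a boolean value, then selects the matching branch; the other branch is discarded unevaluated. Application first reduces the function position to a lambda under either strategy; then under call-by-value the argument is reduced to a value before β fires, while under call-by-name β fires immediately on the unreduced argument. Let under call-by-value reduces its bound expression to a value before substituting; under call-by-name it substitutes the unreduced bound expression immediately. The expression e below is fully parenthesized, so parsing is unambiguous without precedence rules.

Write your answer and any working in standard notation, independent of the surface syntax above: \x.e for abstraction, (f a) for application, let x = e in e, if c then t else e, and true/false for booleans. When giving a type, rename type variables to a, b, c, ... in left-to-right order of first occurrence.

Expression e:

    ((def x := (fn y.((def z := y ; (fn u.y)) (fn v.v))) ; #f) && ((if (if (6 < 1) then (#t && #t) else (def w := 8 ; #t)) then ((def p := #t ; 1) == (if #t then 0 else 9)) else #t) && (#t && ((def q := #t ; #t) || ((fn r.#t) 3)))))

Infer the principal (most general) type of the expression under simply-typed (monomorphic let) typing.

Answer: Bool

Derivation:
y : a
let z : a
y : a
\u._ : b -> a
v : c
\v._ : c -> c
  unify b -> a ~ (c -> c) -> d
  unify b ~ c -> c
  unify a ~ d
_ _ : d
\y._ : d -> d
let x : d -> d
  unify Bool ~ Bool
  unify Int ~ Int
  unify Int ~ Int
  unify Bool ~ Bool
  unify Bool ~ Bool
  unify Bool ~ Bool
let w : Int
  unify Bool ~ Bool
  unify Bool ~ Bool
let p : Bool
  unify Int ~ Int
  unify Bool ~ Bool
  unify Int ~ Int
  unify Int ~ Int
  unify Bool ~ Bool
  unify Bool ~ Bool
  unify Bool ~ Bool
let q : Bool
  unify Bool ~ Bool
\r._ : e -> Bool
  unify e -> Bool ~ Int -> f
  unify e ~ Int
  unify Bool ~ f
_ _ : Bool
  unify Bool ~ Bool
  unify Bool ~ Bool
  unify Bool ~ Bool
  unify Bool ~ Bool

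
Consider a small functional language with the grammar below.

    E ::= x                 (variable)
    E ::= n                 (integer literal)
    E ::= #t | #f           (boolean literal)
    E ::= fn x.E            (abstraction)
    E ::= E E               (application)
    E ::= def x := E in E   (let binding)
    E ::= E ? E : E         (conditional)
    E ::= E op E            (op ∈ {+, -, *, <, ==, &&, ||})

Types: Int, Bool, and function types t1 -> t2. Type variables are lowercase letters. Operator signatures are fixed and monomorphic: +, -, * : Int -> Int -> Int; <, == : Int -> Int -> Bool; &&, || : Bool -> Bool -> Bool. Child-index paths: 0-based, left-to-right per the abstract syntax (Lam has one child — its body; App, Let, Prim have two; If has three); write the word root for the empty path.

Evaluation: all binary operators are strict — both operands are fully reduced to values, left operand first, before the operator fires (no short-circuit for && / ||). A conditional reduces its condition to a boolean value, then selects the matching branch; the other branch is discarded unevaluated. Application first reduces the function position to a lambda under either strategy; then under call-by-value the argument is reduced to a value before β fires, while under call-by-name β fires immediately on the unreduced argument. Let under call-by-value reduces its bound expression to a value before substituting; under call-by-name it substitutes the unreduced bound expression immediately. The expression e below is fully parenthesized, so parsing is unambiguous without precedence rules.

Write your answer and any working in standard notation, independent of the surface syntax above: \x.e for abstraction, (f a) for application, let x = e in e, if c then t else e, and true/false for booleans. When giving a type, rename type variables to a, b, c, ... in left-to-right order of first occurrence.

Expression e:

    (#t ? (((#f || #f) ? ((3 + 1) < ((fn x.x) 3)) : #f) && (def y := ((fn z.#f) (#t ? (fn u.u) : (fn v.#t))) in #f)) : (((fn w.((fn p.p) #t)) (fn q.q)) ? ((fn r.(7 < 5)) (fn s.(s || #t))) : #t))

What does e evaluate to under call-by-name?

Answer: false

Working:
step 0: (if true then ((if (false || false) then ((3 + 1) < ((\x.x) 3)) else false) && (let y = ((\z.false) (if true then (\u.u) else (\v.true))) in false)) else (if ((\w.((\p.p) true)) (\q.q)) then ((\r.(7 < 5)) (\s.(s || true))) else true))
step 1: [if@root] ((if (false || false) then ((3 + 1) < ((\x.x) 3)) else false) && (let y = ((\z.false) (if true then (\u.u) else (\v.true))) in false))
step 2: [delta@0.0] ((if false then ((3 + 1) < ((\x.x) 3)) else false) && (let y = ((\z.false) (if true then (\u.u) else (\v.true))) in false))
step 3: [if@0] (false && (let y = ((\z.false) (if true then (\u.u) else (\v.true))) in false))
step 4: [let@1] (false && false)
step 5: [delta@root] false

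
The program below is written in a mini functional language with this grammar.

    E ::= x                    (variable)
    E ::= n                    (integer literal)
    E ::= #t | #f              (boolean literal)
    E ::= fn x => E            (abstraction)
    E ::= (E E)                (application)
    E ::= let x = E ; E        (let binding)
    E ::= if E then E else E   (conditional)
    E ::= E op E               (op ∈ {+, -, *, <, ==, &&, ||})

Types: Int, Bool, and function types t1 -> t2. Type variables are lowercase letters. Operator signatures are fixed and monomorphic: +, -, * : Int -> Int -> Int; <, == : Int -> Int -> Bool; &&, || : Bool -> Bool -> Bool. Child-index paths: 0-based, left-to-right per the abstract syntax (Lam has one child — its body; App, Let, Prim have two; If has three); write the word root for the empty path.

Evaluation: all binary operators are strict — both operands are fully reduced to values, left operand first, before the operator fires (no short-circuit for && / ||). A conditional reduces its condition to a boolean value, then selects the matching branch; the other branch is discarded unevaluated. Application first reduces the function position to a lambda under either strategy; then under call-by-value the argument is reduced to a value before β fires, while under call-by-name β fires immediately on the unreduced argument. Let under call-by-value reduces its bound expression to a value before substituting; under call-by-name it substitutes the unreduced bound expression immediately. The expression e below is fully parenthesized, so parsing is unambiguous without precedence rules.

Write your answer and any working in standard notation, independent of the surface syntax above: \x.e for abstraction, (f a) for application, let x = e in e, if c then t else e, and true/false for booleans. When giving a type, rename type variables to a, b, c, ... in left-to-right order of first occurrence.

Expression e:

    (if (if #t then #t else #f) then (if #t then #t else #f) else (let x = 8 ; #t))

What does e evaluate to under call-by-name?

Answer: true

Trace:
step 0: (if (if true then true else false) then (if true then true else false) else (let x = 8 in true))
step 1: [if@0] (if true then (if true then true else false) else (let x = 8 in true))
step 2: [if@root] (if true then true else false)
step 3: [if@root] true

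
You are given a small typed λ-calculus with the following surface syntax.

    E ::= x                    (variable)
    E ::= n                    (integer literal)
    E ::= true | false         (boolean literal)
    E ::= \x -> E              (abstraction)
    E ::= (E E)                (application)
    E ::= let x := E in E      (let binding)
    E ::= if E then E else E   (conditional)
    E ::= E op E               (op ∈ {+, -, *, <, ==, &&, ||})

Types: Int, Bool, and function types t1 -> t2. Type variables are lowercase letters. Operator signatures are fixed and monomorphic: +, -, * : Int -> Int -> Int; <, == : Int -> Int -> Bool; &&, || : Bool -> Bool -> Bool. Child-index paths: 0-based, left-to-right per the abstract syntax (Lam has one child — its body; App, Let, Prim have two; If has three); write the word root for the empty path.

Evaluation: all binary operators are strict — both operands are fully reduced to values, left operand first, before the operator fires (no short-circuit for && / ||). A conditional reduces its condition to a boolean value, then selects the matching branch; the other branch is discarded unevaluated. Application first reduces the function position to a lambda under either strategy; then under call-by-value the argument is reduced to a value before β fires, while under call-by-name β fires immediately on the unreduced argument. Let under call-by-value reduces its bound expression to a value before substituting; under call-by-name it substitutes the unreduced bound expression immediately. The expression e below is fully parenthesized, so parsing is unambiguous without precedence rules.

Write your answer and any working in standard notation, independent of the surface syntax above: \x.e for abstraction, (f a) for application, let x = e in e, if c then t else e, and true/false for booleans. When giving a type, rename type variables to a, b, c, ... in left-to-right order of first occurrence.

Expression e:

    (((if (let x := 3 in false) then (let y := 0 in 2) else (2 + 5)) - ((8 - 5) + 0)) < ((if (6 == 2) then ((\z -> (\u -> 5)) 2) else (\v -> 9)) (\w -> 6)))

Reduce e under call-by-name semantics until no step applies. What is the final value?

Answer: true

Derivation:
step 0: (((if (let x = 3 in false) then (let y = 0 in 2) else (2 + 5)) - ((8 - 5) + 0)) < ((if (6 == 2) then ((\z.(\u.5)) 2) else (\v.9)) (\w.6)))
step 1: [let@0.0.0] (((if false then (let y = 0 in 2) else (2 + 5)) - ((8 - 5) + 0)) < ((if (6 == 2) then ((\z.(\u.5)) 2) else (\v.9)) (\w.6)))
step 2: [if@0.0] (((2 + 5) - ((8 - 5) + 0)) < ((if (6 == 2) then ((\z.(\u.5)) 2) else (\v.9)) (\w.6)))
step 3: [delta@0.0] ((7 - ((8 - 5) + 0)) < ((if (6 == 2) then ((\z.(\u.5)) 2) else (\v.9)) (\w.6)))
step 4: [delta@0.1.0] ((7 - (3 + 0)) < ((if (6 == 2) then ((\z.(\u.5)) 2) else (\v.9)) (\w.6)))
step 5: [delta@0.1] ((7 - 3) < ((if (6 == 2) then ((\z.(\u.5)) 2) else (\v.9)) (\w.6)))
step 6: [delta@0] (4 < ((if (6 == 2) then ((\z.(\u.5)) 2) else (\v.9)) (\w.6)))
step 7: [delta@1.0.0] (4 < ((if false then ((\z.(\u.5)) 2) else (\v.9)) (\w.6)))
step 8: [if@1.0] (4 < ((\v.9) (\w.6)))
step 9: [beta@1] (4 < 9)
step 10: [delta@root] true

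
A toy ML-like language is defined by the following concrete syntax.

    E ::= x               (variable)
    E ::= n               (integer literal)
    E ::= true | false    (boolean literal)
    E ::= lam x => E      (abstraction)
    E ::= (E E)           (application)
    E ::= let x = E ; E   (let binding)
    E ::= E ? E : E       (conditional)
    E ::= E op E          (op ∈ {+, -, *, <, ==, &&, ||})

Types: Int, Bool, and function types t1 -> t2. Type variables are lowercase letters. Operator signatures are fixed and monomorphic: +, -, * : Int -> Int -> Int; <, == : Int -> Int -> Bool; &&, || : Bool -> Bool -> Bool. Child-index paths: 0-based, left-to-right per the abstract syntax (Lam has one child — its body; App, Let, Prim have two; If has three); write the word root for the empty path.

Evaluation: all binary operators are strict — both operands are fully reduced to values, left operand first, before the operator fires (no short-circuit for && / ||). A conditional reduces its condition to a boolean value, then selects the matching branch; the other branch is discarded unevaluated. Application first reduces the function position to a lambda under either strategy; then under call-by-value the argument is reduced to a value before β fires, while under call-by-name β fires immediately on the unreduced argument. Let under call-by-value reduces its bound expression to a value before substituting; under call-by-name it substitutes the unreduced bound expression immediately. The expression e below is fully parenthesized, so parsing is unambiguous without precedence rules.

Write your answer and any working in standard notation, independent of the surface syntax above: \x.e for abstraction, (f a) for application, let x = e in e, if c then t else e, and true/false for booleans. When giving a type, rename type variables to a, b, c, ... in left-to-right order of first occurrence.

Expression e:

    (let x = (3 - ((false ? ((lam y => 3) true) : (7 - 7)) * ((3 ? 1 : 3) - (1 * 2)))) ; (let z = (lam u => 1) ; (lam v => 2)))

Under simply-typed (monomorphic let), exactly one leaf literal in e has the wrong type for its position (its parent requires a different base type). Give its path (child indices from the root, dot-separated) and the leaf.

Answer: 0.1.1.0.0 : 3

Trace:
  unify Int ~ Int
  unify Bool ~ Bool
\y._ : a -> Int
  unify a -> Int ~ Bool -> b
  unify a ~ Bool
  unify Int ~ b
_ _ : Int
  unify Int ~ Int
  unify Int ~ Int
  unify Int ~ Int
  unify Int ~ Int
  unify Int ~ Bool
  FAIL: mismatch Int ~ Bool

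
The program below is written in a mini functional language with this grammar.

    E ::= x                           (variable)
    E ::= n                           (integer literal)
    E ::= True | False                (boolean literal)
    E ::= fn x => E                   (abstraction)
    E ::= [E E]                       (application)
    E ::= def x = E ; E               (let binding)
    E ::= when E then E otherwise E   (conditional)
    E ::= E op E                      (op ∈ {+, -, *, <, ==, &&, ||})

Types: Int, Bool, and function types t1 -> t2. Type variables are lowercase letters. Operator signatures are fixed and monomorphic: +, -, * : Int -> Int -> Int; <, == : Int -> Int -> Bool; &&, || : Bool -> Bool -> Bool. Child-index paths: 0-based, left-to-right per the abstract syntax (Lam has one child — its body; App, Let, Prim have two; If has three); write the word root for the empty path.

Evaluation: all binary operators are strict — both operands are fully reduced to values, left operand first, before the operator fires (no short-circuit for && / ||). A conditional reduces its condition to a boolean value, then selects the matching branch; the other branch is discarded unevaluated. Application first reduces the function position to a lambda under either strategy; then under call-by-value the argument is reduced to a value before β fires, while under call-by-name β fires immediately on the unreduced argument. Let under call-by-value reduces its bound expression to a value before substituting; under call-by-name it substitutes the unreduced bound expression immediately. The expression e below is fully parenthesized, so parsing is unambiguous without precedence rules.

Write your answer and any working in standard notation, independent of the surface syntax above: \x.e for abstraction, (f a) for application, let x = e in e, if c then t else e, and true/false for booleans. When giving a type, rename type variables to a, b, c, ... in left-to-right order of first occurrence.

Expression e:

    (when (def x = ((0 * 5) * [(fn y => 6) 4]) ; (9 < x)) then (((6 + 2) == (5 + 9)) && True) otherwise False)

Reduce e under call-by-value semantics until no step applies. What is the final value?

Trace:
step 0: (if (let x = ((0 * 5) * ((\y.6) 4)) in (9 < x)) then (((6 + 2) == (5 + 9)) && true) else false)
step 1: [delta@0.0.0] (if (let x = (0 * ((\y.6) 4)) in (9 < x)) then (((6 + 2) == (5 + 9)) && true) else false)
step 2: [beta@0.0.1] (if (let x = (0 * 6) in (9 < x)) then (((6 + 2) == (5 + 9)) && true) else false)
step 3: [delta@0.0] (if (let x = 0 in (9 < x)) then (((6 + 2) == (5 + 9)) && true) else false)
step 4: [let@0] (if (9 < 0) then (((6 + 2) == (5 + 9)) && true) else false)
step 5: [delta@0] (if false then (((6 + 2) == (5 + 9)) && true) else false)
step 6: [if@root] false

Answer: false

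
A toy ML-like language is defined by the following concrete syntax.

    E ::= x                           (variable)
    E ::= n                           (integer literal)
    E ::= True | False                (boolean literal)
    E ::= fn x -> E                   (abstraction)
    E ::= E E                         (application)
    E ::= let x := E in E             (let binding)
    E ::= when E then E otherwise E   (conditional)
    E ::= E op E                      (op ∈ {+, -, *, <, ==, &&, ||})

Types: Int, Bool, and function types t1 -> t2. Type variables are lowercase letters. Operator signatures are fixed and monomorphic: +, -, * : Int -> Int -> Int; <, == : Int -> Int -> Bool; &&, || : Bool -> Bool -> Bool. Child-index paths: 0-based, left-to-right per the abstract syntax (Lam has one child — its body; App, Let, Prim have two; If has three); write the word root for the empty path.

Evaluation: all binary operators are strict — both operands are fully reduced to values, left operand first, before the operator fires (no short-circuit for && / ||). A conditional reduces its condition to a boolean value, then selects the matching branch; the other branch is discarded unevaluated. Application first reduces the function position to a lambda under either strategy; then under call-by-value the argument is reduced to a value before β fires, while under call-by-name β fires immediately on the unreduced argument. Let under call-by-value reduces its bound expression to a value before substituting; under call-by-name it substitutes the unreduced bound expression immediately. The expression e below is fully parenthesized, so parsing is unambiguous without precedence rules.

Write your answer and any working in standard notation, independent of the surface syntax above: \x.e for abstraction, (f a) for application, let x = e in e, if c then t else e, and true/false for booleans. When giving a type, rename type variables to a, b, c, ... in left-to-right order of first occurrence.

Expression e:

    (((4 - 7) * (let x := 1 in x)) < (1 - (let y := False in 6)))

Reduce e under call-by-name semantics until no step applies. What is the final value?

Answer: false

Working:
step 0: (((4 - 7) * (let x = 1 in x)) < (1 - (let y = false in 6)))
step 1: [delta@0.0] ((-3 * (let x = 1 in x)) < (1 - (let y = false in 6)))
step 2: [let@0.1] ((-3 * 1) < (1 - (let y = false in 6)))
step 3: [delta@0] (-3 < (1 - (let y = false in 6)))
step 4: [let@1.1] (-3 < (1 - 6))
step 5: [delta@1] (-3 < -5)
step 6: [delta@root] false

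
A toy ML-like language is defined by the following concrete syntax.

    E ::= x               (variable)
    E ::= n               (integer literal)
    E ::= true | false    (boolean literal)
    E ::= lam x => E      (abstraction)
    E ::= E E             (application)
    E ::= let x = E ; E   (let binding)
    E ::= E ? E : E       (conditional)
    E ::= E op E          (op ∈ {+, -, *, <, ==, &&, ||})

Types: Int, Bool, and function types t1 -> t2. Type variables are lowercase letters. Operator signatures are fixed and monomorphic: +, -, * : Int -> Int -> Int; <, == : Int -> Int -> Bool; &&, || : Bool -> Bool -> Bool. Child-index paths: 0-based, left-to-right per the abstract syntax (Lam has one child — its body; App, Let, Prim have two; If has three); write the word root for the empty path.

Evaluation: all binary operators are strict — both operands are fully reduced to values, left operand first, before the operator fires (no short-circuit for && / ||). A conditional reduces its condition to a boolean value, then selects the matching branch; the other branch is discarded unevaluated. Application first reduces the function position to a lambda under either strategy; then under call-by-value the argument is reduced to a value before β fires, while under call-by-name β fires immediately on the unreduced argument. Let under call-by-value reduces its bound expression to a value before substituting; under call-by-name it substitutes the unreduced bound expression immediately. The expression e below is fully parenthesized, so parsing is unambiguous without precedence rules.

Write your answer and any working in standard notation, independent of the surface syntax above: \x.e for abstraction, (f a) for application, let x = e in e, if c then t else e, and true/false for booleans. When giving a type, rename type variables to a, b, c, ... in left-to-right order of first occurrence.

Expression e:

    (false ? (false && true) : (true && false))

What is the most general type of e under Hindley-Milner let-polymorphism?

Answer: Bool

Derivation:
  unify Bool ~ Bool
  unify Bool ~ Bool
  unify Bool ~ Bool
  unify Bool ~ Bool
  unify Bool ~ Bool
  unify Bool ~ Bool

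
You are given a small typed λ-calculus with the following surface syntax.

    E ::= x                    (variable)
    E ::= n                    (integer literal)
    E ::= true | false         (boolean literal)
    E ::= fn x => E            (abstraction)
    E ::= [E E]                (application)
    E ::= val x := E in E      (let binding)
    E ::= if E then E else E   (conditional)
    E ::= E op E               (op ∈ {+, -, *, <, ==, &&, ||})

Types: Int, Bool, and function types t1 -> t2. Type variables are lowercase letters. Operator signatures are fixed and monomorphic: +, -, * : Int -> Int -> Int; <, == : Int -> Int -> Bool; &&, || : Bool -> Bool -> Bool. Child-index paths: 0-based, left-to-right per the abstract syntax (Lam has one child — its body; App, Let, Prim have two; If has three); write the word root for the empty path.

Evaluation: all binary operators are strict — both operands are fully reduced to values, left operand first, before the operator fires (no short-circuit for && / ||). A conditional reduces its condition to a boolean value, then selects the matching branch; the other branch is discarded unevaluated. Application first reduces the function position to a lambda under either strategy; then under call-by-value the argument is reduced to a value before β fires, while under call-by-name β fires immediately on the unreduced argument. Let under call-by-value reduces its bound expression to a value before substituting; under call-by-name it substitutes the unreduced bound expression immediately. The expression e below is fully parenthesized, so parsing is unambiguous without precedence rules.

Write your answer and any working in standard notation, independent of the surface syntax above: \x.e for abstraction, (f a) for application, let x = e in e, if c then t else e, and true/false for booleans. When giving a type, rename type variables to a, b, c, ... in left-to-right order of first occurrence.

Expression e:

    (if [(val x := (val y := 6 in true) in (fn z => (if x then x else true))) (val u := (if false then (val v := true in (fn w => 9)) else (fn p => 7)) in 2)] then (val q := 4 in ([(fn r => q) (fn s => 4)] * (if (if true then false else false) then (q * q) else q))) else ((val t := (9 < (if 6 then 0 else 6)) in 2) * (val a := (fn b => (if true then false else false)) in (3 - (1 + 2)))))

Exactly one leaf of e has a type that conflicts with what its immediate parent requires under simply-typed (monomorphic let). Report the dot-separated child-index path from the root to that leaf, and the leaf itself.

Answer: 2.0.0.1.0 : 6

Trace:
let y : Int
let x : Bool
x : Bool
  unify Bool ~ Bool
x : Bool
  unify Bool ~ Bool
\z._ : a -> Bool
  unify Bool ~ Bool
let v : Bool
\w._ : b -> Int
\p._ : c -> Int
  unify b -> Int ~ c -> Int
  unify b ~ c
  unify Int ~ Int
let u : c -> Int
  unify a -> Bool ~ Int -> d
  unify a ~ Int
  unify Bool ~ d
_ _ : Bool
  unify Bool ~ Bool
let q : Int
q : Int
\r._ : e -> Int
\s._ : f -> Int
  unify e -> Int ~ (f -> Int) -> g
  unify e ~ f -> Int
  unify Int ~ g
_ _ : Int
  unify Int ~ Int
  unify Bool ~ Bool
  unify Bool ~ Bool
  unify Bool ~ Bool
q : Int
  unify Int ~ Int
q : Int
  unify Int ~ Int
q : Int
  unify Int ~ Int
  unify Int ~ Int
  unify Int ~ Int
  unify Int ~ Bool
  FAIL: mismatch Int ~ Bool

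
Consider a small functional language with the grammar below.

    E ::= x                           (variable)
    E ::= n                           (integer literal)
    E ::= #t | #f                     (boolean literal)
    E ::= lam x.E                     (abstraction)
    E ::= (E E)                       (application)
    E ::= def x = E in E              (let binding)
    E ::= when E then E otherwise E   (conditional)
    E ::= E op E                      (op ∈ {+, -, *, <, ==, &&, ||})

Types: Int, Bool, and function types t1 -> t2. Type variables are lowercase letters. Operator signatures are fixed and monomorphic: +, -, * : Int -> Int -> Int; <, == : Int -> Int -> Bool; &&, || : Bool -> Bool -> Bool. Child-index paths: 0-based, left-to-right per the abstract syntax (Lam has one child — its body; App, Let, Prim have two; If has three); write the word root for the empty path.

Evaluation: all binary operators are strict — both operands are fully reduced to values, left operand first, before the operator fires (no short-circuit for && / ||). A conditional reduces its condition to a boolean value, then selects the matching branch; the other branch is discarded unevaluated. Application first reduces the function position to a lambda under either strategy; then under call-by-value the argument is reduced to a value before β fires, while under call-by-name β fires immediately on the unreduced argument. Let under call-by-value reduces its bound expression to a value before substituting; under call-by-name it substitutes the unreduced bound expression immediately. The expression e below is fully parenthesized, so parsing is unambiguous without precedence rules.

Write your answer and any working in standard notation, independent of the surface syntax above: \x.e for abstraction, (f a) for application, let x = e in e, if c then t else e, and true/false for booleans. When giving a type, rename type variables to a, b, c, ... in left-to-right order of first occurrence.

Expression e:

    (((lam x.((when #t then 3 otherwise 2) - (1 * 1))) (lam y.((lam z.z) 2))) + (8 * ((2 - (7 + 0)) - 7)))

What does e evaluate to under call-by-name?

Answer: -94

Trace:
step 0: (((\x.((if true then 3 else 2) - (1 * 1))) (\y.((\z.z) 2))) + (8 * ((2 - (7 + 0)) - 7)))
step 1: [beta@0] (((if true then 3 else 2) - (1 * 1)) + (8 * ((2 - (7 + 0)) - 7)))
step 2: [if@0.0] ((3 - (1 * 1)) + (8 * ((2 - (7 + 0)) - 7)))
step 3: [delta@0.1] ((3 - 1) + (8 * ((2 - (7 + 0)) - 7)))
step 4: [delta@0] (2 + (8 * ((2 - (7 + 0)) - 7)))
step 5: [delta@1.1.0.1] (2 + (8 * ((2 - 7) - 7)))
step 6: [delta@1.1.0] (2 + (8 * (-5 - 7)))
step 7: [delta@1.1] (2 + (8 * -12))
step 8: [delta@1] (2 + -96)
step 9: [delta@root] -94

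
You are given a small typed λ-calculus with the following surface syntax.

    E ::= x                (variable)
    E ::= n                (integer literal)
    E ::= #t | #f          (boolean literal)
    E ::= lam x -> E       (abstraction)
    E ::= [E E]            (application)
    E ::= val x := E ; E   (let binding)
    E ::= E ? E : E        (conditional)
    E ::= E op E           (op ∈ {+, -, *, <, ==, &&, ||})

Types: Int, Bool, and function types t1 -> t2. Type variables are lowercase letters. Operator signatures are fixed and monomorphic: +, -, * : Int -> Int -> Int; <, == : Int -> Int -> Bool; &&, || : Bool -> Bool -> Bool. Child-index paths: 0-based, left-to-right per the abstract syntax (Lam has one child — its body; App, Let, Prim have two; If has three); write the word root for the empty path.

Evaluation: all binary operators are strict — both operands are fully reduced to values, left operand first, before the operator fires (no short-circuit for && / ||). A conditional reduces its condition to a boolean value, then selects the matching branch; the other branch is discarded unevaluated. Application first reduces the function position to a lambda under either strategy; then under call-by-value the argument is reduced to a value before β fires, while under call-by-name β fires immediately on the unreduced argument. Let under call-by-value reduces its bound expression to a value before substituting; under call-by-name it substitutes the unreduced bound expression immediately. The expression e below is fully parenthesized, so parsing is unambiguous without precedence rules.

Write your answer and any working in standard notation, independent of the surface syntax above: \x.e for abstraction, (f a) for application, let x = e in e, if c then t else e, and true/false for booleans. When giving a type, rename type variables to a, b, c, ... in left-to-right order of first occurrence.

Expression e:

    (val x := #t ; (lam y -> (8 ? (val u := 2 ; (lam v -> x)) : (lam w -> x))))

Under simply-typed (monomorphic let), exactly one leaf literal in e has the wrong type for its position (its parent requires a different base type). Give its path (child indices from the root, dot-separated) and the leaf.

Answer: 1.0.0 : 8

Trace:
let x : Bool
  unify Int ~ Bool
  FAIL: mismatch Int ~ Bool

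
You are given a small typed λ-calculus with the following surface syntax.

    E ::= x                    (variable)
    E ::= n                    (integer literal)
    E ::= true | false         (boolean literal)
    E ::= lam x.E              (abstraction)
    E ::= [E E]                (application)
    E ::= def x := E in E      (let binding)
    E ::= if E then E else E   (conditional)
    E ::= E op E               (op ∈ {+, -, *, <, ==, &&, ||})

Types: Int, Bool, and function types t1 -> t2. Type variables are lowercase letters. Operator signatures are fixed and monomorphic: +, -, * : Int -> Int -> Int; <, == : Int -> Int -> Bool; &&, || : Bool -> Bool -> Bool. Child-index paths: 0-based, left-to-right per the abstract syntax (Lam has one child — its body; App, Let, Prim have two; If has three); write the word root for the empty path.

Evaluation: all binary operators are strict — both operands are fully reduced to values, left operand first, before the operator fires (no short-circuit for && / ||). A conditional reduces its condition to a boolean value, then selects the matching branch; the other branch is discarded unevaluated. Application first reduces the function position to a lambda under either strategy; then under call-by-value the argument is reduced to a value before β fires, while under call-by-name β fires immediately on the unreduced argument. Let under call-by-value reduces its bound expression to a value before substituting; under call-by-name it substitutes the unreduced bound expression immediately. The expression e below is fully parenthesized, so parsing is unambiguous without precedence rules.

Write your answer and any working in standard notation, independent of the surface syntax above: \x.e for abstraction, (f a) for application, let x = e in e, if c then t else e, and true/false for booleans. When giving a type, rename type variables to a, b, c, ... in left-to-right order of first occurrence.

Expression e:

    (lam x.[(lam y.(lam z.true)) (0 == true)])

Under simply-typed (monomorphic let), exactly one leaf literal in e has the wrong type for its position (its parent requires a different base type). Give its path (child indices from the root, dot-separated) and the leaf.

Answer: 0.1.1 : true

Trace:
\z._ : c -> Bool
\y._ : b -> c -> Bool
  unify Int ~ Int
  unify Bool ~ Int
  FAIL: mismatch Bool ~ Int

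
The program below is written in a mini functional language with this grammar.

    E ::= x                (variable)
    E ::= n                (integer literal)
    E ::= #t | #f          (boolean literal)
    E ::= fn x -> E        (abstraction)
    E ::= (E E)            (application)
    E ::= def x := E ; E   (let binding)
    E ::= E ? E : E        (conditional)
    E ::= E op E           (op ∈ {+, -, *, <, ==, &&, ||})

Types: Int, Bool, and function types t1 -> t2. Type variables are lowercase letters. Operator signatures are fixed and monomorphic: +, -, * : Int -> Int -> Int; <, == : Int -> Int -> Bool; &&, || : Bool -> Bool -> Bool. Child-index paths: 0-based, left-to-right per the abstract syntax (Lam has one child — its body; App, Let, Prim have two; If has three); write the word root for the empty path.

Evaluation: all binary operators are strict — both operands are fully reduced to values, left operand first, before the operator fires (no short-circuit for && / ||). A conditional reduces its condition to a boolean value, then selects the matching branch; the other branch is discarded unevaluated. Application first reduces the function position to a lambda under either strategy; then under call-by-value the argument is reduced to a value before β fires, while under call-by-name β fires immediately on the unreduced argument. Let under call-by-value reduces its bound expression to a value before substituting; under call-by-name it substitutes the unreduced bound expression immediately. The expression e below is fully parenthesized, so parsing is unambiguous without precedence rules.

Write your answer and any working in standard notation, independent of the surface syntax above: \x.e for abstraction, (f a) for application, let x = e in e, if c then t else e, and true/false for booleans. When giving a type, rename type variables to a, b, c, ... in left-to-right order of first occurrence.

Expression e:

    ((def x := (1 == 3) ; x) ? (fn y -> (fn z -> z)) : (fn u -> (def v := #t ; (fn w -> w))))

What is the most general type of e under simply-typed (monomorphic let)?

Answer: a -> b -> b

Working:
  unify Int ~ Int
  unify Int ~ Int
let x : Bool
x : Bool
  unify Bool ~ Bool
z : b
\z._ : b -> b
\y._ : a -> b -> b
let v : Bool
w : d
\w._ : d -> d
\u._ : c -> d -> d
  unify a -> b -> b ~ c -> d -> d
  unify a ~ c
  unify b -> b ~ d -> d
  unify b ~ d
  unify d ~ d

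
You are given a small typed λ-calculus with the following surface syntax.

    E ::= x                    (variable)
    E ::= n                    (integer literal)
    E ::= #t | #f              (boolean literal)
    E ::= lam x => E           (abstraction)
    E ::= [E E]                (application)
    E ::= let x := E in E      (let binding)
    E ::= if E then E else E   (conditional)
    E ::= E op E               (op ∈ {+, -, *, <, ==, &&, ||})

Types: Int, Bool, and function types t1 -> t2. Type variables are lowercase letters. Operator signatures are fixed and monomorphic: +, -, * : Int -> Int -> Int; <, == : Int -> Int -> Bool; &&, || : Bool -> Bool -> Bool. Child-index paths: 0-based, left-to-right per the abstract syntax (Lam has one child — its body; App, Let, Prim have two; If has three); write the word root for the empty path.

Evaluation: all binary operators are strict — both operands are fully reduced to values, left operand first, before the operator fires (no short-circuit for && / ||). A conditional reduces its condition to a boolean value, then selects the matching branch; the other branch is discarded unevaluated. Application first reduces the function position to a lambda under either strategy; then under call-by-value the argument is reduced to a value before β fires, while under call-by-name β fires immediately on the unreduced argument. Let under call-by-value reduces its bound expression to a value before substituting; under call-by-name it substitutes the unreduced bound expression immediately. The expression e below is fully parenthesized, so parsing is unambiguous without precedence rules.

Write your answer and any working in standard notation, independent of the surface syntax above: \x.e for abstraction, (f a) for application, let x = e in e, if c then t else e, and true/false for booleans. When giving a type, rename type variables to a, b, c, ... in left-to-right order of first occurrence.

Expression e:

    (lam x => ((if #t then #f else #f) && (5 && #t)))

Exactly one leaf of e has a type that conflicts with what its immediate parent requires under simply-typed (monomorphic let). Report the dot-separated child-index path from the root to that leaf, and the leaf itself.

Answer: 0.1.0 : 5

Trace:
  unify Bool ~ Bool
  unify Bool ~ Bool
  unify Bool ~ Bool
  unify Int ~ Bool
  FAIL: mismatch Int ~ Bool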